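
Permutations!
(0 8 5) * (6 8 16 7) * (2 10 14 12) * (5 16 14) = (0 14 12 2 10 5)(6 8 16 7) = [14, 1, 10, 3, 4, 0, 8, 6, 16, 9, 5, 11, 2, 13, 12, 15, 7]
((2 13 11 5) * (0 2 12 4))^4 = [5, 1, 12, 3, 11, 2, 6, 7, 8, 9, 10, 0, 13, 4] = (0 5 2 12 13 4 11)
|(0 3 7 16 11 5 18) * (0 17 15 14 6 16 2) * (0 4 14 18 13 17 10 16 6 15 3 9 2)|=15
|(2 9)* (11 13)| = 2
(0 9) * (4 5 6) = (0 9)(4 5 6) = [9, 1, 2, 3, 5, 6, 4, 7, 8, 0]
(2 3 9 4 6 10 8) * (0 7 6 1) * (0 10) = (0 7 6)(1 10 8 2 3 9 4) = [7, 10, 3, 9, 1, 5, 0, 6, 2, 4, 8]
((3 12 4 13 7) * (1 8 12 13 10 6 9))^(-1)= [0, 9, 2, 7, 12, 5, 10, 13, 1, 6, 4, 11, 8, 3]= (1 9 6 10 4 12 8)(3 7 13)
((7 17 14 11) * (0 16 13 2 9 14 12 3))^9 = [12, 1, 16, 17, 4, 5, 6, 14, 8, 13, 10, 9, 7, 0, 2, 15, 3, 11] = (0 12 7 14 2 16 3 17 11 9 13)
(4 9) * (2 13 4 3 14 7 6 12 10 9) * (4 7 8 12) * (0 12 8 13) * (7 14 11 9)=(0 12 10 7 6 4 2)(3 11 9)(13 14)=[12, 1, 0, 11, 2, 5, 4, 6, 8, 3, 7, 9, 10, 14, 13]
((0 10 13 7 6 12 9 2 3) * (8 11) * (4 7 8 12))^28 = (0 10 13 8 11 12 9 2 3)(4 7 6) = [10, 1, 3, 0, 7, 5, 4, 6, 11, 2, 13, 12, 9, 8]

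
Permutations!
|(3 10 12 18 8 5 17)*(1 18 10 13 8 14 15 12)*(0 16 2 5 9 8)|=|(0 16 2 5 17 3 13)(1 18 14 15 12 10)(8 9)|=42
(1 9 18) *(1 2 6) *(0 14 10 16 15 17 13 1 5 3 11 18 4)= (0 14 10 16 15 17 13 1 9 4)(2 6 5 3 11 18)= [14, 9, 6, 11, 0, 3, 5, 7, 8, 4, 16, 18, 12, 1, 10, 17, 15, 13, 2]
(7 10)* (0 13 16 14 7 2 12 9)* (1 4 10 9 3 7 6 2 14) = (0 13 16 1 4 10 14 6 2 12 3 7 9) = [13, 4, 12, 7, 10, 5, 2, 9, 8, 0, 14, 11, 3, 16, 6, 15, 1]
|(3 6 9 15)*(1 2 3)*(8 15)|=|(1 2 3 6 9 8 15)|=7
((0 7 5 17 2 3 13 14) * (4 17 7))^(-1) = [14, 1, 17, 2, 0, 7, 6, 5, 8, 9, 10, 11, 12, 3, 13, 15, 16, 4] = (0 14 13 3 2 17 4)(5 7)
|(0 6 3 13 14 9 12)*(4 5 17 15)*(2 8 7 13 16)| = 44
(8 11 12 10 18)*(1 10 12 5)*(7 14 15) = (1 10 18 8 11 5)(7 14 15) = [0, 10, 2, 3, 4, 1, 6, 14, 11, 9, 18, 5, 12, 13, 15, 7, 16, 17, 8]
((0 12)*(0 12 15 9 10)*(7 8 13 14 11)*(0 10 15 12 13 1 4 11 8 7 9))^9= (0 15 9 11 4 1 8 14 13 12)= [15, 8, 2, 3, 1, 5, 6, 7, 14, 11, 10, 4, 0, 12, 13, 9]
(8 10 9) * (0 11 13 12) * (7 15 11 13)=(0 13 12)(7 15 11)(8 10 9)=[13, 1, 2, 3, 4, 5, 6, 15, 10, 8, 9, 7, 0, 12, 14, 11]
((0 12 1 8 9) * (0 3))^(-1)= (0 3 9 8 1 12)= [3, 12, 2, 9, 4, 5, 6, 7, 1, 8, 10, 11, 0]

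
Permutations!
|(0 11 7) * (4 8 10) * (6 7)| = 12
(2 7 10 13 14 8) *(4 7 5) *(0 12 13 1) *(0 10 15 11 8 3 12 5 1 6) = (0 5 4 7 15 11 8 2 1 10 6)(3 12 13 14) = [5, 10, 1, 12, 7, 4, 0, 15, 2, 9, 6, 8, 13, 14, 3, 11]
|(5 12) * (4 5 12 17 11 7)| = |(4 5 17 11 7)| = 5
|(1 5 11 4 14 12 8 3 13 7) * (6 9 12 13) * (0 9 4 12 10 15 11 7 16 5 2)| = 17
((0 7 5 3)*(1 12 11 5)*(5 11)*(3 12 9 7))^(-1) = (0 3)(1 7 9)(5 12) = [3, 7, 2, 0, 4, 12, 6, 9, 8, 1, 10, 11, 5]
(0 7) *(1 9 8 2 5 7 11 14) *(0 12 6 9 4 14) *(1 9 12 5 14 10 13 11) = (0 1 4 10 13 11)(2 14 9 8)(5 7)(6 12) = [1, 4, 14, 3, 10, 7, 12, 5, 2, 8, 13, 0, 6, 11, 9]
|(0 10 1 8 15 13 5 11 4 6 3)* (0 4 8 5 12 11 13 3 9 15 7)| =|(0 10 1 5 13 12 11 8 7)(3 4 6 9 15)| =45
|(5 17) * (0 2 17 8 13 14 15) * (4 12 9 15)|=|(0 2 17 5 8 13 14 4 12 9 15)|=11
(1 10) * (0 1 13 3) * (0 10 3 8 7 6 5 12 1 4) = (0 4)(1 3 10 13 8 7 6 5 12) = [4, 3, 2, 10, 0, 12, 5, 6, 7, 9, 13, 11, 1, 8]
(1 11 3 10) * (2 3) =(1 11 2 3 10) =[0, 11, 3, 10, 4, 5, 6, 7, 8, 9, 1, 2]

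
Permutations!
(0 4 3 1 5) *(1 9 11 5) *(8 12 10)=(0 4 3 9 11 5)(8 12 10)=[4, 1, 2, 9, 3, 0, 6, 7, 12, 11, 8, 5, 10]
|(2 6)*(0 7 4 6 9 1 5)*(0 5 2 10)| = 15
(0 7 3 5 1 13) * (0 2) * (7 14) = (0 14 7 3 5 1 13 2) = [14, 13, 0, 5, 4, 1, 6, 3, 8, 9, 10, 11, 12, 2, 7]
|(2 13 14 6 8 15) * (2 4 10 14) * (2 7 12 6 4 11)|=24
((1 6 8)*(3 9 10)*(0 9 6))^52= [3, 10, 2, 1, 4, 5, 0, 7, 9, 6, 8]= (0 3 1 10 8 9 6)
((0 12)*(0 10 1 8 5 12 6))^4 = [0, 10, 2, 3, 4, 8, 6, 7, 1, 9, 12, 11, 5] = (1 10 12 5 8)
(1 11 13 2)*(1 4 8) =[0, 11, 4, 3, 8, 5, 6, 7, 1, 9, 10, 13, 12, 2] =(1 11 13 2 4 8)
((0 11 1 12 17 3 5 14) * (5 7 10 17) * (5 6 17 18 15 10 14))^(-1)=[14, 11, 2, 17, 4, 5, 12, 3, 8, 9, 15, 0, 1, 13, 7, 18, 16, 6, 10]=(0 14 7 3 17 6 12 1 11)(10 15 18)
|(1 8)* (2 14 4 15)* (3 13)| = |(1 8)(2 14 4 15)(3 13)| = 4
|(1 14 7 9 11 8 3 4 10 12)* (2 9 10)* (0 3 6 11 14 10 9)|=12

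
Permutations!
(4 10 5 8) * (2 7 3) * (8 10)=(2 7 3)(4 8)(5 10)=[0, 1, 7, 2, 8, 10, 6, 3, 4, 9, 5]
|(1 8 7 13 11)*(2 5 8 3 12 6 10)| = 11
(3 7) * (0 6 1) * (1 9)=(0 6 9 1)(3 7)=[6, 0, 2, 7, 4, 5, 9, 3, 8, 1]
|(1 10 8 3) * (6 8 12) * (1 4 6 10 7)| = |(1 7)(3 4 6 8)(10 12)| = 4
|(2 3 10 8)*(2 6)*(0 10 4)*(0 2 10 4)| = |(0 4 2 3)(6 10 8)| = 12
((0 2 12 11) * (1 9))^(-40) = (12) = [0, 1, 2, 3, 4, 5, 6, 7, 8, 9, 10, 11, 12]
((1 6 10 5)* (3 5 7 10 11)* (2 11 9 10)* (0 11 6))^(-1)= (0 1 5 3 11)(2 7 10 9 6)= [1, 5, 7, 11, 4, 3, 2, 10, 8, 6, 9, 0]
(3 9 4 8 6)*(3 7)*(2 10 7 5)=(2 10 7 3 9 4 8 6 5)=[0, 1, 10, 9, 8, 2, 5, 3, 6, 4, 7]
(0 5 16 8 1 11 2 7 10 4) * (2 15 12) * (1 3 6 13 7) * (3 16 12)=[5, 11, 1, 6, 0, 12, 13, 10, 16, 9, 4, 15, 2, 7, 14, 3, 8]=(0 5 12 2 1 11 15 3 6 13 7 10 4)(8 16)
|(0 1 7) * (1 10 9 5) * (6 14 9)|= 8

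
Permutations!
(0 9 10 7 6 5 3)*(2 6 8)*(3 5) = (0 9 10 7 8 2 6 3) = [9, 1, 6, 0, 4, 5, 3, 8, 2, 10, 7]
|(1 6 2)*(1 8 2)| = |(1 6)(2 8)| = 2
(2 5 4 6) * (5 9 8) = (2 9 8 5 4 6) = [0, 1, 9, 3, 6, 4, 2, 7, 5, 8]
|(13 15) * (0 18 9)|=|(0 18 9)(13 15)|=6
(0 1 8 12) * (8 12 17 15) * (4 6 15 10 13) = (0 1 12)(4 6 15 8 17 10 13) = [1, 12, 2, 3, 6, 5, 15, 7, 17, 9, 13, 11, 0, 4, 14, 8, 16, 10]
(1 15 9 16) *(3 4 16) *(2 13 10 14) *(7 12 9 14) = [0, 15, 13, 4, 16, 5, 6, 12, 8, 3, 7, 11, 9, 10, 2, 14, 1] = (1 15 14 2 13 10 7 12 9 3 4 16)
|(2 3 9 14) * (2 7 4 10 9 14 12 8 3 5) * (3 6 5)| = |(2 3 14 7 4 10 9 12 8 6 5)| = 11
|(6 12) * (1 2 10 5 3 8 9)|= 14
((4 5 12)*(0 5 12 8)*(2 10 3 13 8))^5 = (0 13 10 5 8 3 2)(4 12) = [13, 1, 0, 2, 12, 8, 6, 7, 3, 9, 5, 11, 4, 10]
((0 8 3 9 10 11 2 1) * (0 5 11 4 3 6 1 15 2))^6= (15)(3 10)(4 9)= [0, 1, 2, 10, 9, 5, 6, 7, 8, 4, 3, 11, 12, 13, 14, 15]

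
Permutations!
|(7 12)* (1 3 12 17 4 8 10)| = 8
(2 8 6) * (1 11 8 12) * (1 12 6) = (12)(1 11 8)(2 6) = [0, 11, 6, 3, 4, 5, 2, 7, 1, 9, 10, 8, 12]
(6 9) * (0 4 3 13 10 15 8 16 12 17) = [4, 1, 2, 13, 3, 5, 9, 7, 16, 6, 15, 11, 17, 10, 14, 8, 12, 0] = (0 4 3 13 10 15 8 16 12 17)(6 9)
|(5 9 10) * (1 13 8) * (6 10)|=12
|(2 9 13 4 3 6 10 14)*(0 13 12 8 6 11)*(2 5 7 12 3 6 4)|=24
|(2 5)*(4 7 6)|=6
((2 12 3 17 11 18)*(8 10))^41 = (2 18 11 17 3 12)(8 10) = [0, 1, 18, 12, 4, 5, 6, 7, 10, 9, 8, 17, 2, 13, 14, 15, 16, 3, 11]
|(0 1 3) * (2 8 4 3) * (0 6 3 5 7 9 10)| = |(0 1 2 8 4 5 7 9 10)(3 6)| = 18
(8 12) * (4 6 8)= (4 6 8 12)= [0, 1, 2, 3, 6, 5, 8, 7, 12, 9, 10, 11, 4]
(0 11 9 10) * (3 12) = (0 11 9 10)(3 12) = [11, 1, 2, 12, 4, 5, 6, 7, 8, 10, 0, 9, 3]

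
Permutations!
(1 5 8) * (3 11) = (1 5 8)(3 11) = [0, 5, 2, 11, 4, 8, 6, 7, 1, 9, 10, 3]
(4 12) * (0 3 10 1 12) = (0 3 10 1 12 4) = [3, 12, 2, 10, 0, 5, 6, 7, 8, 9, 1, 11, 4]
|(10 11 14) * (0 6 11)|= |(0 6 11 14 10)|= 5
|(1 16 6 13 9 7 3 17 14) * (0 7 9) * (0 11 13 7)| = 14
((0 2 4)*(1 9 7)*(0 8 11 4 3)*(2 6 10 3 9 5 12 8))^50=[10, 4, 12, 6, 5, 2, 3, 11, 7, 8, 0, 1, 9]=(0 10)(1 4 5 2 12 9 8 7 11)(3 6)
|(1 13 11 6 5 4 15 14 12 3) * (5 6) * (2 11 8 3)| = 28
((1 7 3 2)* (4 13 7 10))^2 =(1 4 7 2 10 13 3) =[0, 4, 10, 1, 7, 5, 6, 2, 8, 9, 13, 11, 12, 3]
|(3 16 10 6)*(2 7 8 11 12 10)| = |(2 7 8 11 12 10 6 3 16)| = 9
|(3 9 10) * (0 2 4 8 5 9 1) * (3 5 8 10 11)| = 9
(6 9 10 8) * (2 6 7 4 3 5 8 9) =(2 6)(3 5 8 7 4)(9 10) =[0, 1, 6, 5, 3, 8, 2, 4, 7, 10, 9]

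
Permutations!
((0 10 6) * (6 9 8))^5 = [0, 1, 2, 3, 4, 5, 6, 7, 8, 9, 10] = (10)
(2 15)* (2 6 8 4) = (2 15 6 8 4) = [0, 1, 15, 3, 2, 5, 8, 7, 4, 9, 10, 11, 12, 13, 14, 6]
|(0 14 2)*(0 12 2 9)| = |(0 14 9)(2 12)| = 6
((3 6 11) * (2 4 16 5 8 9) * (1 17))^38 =[0, 1, 16, 11, 5, 9, 3, 7, 2, 4, 10, 6, 12, 13, 14, 15, 8, 17] =(17)(2 16 8)(3 11 6)(4 5 9)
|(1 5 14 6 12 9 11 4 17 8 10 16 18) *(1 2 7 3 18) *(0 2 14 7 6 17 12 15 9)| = |(0 2 6 15 9 11 4 12)(1 5 7 3 18 14 17 8 10 16)| = 40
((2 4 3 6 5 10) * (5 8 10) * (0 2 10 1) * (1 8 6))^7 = (10)(0 4 1 2 3) = [4, 2, 3, 0, 1, 5, 6, 7, 8, 9, 10]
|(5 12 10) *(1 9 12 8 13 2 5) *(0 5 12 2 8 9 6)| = 8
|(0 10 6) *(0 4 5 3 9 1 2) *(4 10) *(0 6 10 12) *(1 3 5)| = 6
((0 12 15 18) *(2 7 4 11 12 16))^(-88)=(0 2 4 12 18 16 7 11 15)=[2, 1, 4, 3, 12, 5, 6, 11, 8, 9, 10, 15, 18, 13, 14, 0, 7, 17, 16]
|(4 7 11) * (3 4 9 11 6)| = 4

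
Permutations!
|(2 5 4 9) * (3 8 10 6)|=|(2 5 4 9)(3 8 10 6)|=4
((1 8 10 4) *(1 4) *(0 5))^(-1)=(0 5)(1 10 8)=[5, 10, 2, 3, 4, 0, 6, 7, 1, 9, 8]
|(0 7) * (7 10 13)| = 4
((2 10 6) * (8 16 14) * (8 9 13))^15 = [0, 1, 2, 3, 4, 5, 6, 7, 8, 9, 10, 11, 12, 13, 14, 15, 16] = (16)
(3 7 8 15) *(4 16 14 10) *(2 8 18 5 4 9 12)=(2 8 15 3 7 18 5 4 16 14 10 9 12)=[0, 1, 8, 7, 16, 4, 6, 18, 15, 12, 9, 11, 2, 13, 10, 3, 14, 17, 5]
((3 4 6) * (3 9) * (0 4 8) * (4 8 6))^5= (0 8)(3 9 6)= [8, 1, 2, 9, 4, 5, 3, 7, 0, 6]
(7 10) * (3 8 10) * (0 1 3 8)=[1, 3, 2, 0, 4, 5, 6, 8, 10, 9, 7]=(0 1 3)(7 8 10)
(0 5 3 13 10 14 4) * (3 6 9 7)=(0 5 6 9 7 3 13 10 14 4)=[5, 1, 2, 13, 0, 6, 9, 3, 8, 7, 14, 11, 12, 10, 4]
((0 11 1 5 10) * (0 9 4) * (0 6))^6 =(0 4 10 1)(5 11 6 9) =[4, 0, 2, 3, 10, 11, 9, 7, 8, 5, 1, 6]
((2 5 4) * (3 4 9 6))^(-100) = (2 9 3)(4 5 6) = [0, 1, 9, 2, 5, 6, 4, 7, 8, 3]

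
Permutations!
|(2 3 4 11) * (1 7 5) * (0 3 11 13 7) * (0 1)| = |(0 3 4 13 7 5)(2 11)| = 6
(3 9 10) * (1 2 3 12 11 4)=(1 2 3 9 10 12 11 4)=[0, 2, 3, 9, 1, 5, 6, 7, 8, 10, 12, 4, 11]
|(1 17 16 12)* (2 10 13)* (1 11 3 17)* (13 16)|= 8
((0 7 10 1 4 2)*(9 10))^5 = (0 4 10 7 2 1 9) = [4, 9, 1, 3, 10, 5, 6, 2, 8, 0, 7]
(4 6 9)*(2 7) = (2 7)(4 6 9) = [0, 1, 7, 3, 6, 5, 9, 2, 8, 4]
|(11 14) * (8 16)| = 2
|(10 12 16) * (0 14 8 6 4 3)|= |(0 14 8 6 4 3)(10 12 16)|= 6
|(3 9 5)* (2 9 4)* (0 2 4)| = |(0 2 9 5 3)| = 5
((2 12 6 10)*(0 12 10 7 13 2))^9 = [6, 1, 0, 3, 4, 5, 13, 2, 8, 9, 12, 11, 7, 10] = (0 6 13 10 12 7 2)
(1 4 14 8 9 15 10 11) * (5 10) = (1 4 14 8 9 15 5 10 11) = [0, 4, 2, 3, 14, 10, 6, 7, 9, 15, 11, 1, 12, 13, 8, 5]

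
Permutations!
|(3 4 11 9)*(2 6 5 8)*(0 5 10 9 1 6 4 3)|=10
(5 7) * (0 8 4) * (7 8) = (0 7 5 8 4) = [7, 1, 2, 3, 0, 8, 6, 5, 4]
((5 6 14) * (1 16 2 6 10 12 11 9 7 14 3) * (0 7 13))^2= [14, 2, 3, 16, 4, 12, 1, 5, 8, 0, 11, 13, 9, 7, 10, 15, 6]= (0 14 10 11 13 7 5 12 9)(1 2 3 16 6)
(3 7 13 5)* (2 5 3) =(2 5)(3 7 13) =[0, 1, 5, 7, 4, 2, 6, 13, 8, 9, 10, 11, 12, 3]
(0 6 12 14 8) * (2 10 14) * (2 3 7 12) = (0 6 2 10 14 8)(3 7 12) = [6, 1, 10, 7, 4, 5, 2, 12, 0, 9, 14, 11, 3, 13, 8]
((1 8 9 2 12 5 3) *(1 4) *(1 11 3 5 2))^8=(12)(1 9 8)(3 11 4)=[0, 9, 2, 11, 3, 5, 6, 7, 1, 8, 10, 4, 12]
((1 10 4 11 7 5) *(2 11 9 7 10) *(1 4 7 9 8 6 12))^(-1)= (1 12 6 8 4 5 7 10 11 2)= [0, 12, 1, 3, 5, 7, 8, 10, 4, 9, 11, 2, 6]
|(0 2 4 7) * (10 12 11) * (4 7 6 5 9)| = |(0 2 7)(4 6 5 9)(10 12 11)| = 12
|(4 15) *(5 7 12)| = 6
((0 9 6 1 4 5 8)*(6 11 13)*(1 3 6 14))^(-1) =(0 8 5 4 1 14 13 11 9)(3 6) =[8, 14, 2, 6, 1, 4, 3, 7, 5, 0, 10, 9, 12, 11, 13]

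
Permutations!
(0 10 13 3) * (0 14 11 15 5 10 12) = [12, 1, 2, 14, 4, 10, 6, 7, 8, 9, 13, 15, 0, 3, 11, 5] = (0 12)(3 14 11 15 5 10 13)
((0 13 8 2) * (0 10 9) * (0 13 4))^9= (0 4)(2 8 13 9 10)= [4, 1, 8, 3, 0, 5, 6, 7, 13, 10, 2, 11, 12, 9]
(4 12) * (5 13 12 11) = [0, 1, 2, 3, 11, 13, 6, 7, 8, 9, 10, 5, 4, 12] = (4 11 5 13 12)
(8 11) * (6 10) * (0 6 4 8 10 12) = [6, 1, 2, 3, 8, 5, 12, 7, 11, 9, 4, 10, 0] = (0 6 12)(4 8 11 10)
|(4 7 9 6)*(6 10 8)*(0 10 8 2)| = |(0 10 2)(4 7 9 8 6)| = 15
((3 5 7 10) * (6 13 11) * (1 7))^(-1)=(1 5 3 10 7)(6 11 13)=[0, 5, 2, 10, 4, 3, 11, 1, 8, 9, 7, 13, 12, 6]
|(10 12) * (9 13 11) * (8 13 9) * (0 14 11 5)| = |(0 14 11 8 13 5)(10 12)| = 6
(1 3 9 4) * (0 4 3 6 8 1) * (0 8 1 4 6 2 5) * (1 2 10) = (0 6 2 5)(1 10)(3 9)(4 8) = [6, 10, 5, 9, 8, 0, 2, 7, 4, 3, 1]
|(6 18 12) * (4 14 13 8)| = 12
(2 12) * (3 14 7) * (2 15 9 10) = [0, 1, 12, 14, 4, 5, 6, 3, 8, 10, 2, 11, 15, 13, 7, 9] = (2 12 15 9 10)(3 14 7)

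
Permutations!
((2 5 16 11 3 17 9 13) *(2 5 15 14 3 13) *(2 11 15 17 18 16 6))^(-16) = [0, 1, 5, 14, 4, 11, 13, 7, 8, 2, 10, 17, 12, 9, 15, 16, 18, 6, 3] = (2 5 11 17 6 13 9)(3 14 15 16 18)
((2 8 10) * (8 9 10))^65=(2 10 9)=[0, 1, 10, 3, 4, 5, 6, 7, 8, 2, 9]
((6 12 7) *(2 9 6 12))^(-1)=(2 6 9)(7 12)=[0, 1, 6, 3, 4, 5, 9, 12, 8, 2, 10, 11, 7]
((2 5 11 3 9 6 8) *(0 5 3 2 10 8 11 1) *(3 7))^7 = (0 5 1)(2 7 3 9 6 11)(8 10) = [5, 0, 7, 9, 4, 1, 11, 3, 10, 6, 8, 2]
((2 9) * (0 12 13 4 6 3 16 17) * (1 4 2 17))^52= (0 9 13)(1 6 16 4 3)(2 12 17)= [9, 6, 12, 1, 3, 5, 16, 7, 8, 13, 10, 11, 17, 0, 14, 15, 4, 2]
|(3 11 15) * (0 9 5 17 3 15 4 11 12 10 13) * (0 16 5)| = 14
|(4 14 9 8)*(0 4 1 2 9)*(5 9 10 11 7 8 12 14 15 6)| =|(0 4 15 6 5 9 12 14)(1 2 10 11 7 8)| =24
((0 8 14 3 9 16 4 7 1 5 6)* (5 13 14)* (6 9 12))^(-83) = (0 13 9 12 7 8 14 16 6 1 5 3 4) = [13, 5, 2, 4, 0, 3, 1, 8, 14, 12, 10, 11, 7, 9, 16, 15, 6]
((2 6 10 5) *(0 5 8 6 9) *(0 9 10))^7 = [5, 1, 10, 3, 4, 2, 0, 7, 6, 9, 8] = (0 5 2 10 8 6)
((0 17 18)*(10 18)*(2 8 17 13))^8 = (0 13 2 8 17 10 18) = [13, 1, 8, 3, 4, 5, 6, 7, 17, 9, 18, 11, 12, 2, 14, 15, 16, 10, 0]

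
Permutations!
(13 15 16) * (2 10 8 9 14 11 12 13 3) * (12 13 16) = [0, 1, 10, 2, 4, 5, 6, 7, 9, 14, 8, 13, 16, 15, 11, 12, 3] = (2 10 8 9 14 11 13 15 12 16 3)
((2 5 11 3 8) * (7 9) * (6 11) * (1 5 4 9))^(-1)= (1 7 9 4 2 8 3 11 6 5)= [0, 7, 8, 11, 2, 1, 5, 9, 3, 4, 10, 6]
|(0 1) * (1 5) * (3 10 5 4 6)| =|(0 4 6 3 10 5 1)| =7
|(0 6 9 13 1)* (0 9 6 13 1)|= |(0 13)(1 9)|= 2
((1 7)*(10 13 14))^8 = (10 14 13) = [0, 1, 2, 3, 4, 5, 6, 7, 8, 9, 14, 11, 12, 10, 13]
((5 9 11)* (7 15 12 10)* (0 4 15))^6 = (15) = [0, 1, 2, 3, 4, 5, 6, 7, 8, 9, 10, 11, 12, 13, 14, 15]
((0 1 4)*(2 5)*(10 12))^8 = (12)(0 4 1) = [4, 0, 2, 3, 1, 5, 6, 7, 8, 9, 10, 11, 12]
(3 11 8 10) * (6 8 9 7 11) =(3 6 8 10)(7 11 9) =[0, 1, 2, 6, 4, 5, 8, 11, 10, 7, 3, 9]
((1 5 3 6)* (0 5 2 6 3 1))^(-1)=[6, 5, 1, 3, 4, 0, 2]=(0 6 2 1 5)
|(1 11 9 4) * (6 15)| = |(1 11 9 4)(6 15)| = 4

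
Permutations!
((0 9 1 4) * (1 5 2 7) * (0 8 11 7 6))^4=(0 6 2 5 9)(1 7 11 8 4)=[6, 7, 5, 3, 1, 9, 2, 11, 4, 0, 10, 8]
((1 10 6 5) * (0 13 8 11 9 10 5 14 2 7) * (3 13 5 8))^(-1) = (0 7 2 14 6 10 9 11 8 1 5)(3 13) = [7, 5, 14, 13, 4, 0, 10, 2, 1, 11, 9, 8, 12, 3, 6]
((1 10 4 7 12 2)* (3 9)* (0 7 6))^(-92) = (0 1)(2 6)(4 12)(7 10) = [1, 0, 6, 3, 12, 5, 2, 10, 8, 9, 7, 11, 4]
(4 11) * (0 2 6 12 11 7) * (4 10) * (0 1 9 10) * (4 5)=[2, 9, 6, 3, 7, 4, 12, 1, 8, 10, 5, 0, 11]=(0 2 6 12 11)(1 9 10 5 4 7)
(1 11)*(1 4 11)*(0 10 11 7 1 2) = (0 10 11 4 7 1 2) = [10, 2, 0, 3, 7, 5, 6, 1, 8, 9, 11, 4]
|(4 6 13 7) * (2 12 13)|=6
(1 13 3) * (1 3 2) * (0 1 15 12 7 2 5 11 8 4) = [1, 13, 15, 3, 0, 11, 6, 2, 4, 9, 10, 8, 7, 5, 14, 12] = (0 1 13 5 11 8 4)(2 15 12 7)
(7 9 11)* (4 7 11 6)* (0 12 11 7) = (0 12 11 7 9 6 4) = [12, 1, 2, 3, 0, 5, 4, 9, 8, 6, 10, 7, 11]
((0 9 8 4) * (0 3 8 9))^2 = [0, 1, 2, 4, 8, 5, 6, 7, 3, 9] = (9)(3 4 8)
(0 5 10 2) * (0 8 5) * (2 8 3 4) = [0, 1, 3, 4, 2, 10, 6, 7, 5, 9, 8] = (2 3 4)(5 10 8)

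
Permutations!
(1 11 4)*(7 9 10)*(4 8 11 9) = (1 9 10 7 4)(8 11) = [0, 9, 2, 3, 1, 5, 6, 4, 11, 10, 7, 8]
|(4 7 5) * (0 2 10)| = 3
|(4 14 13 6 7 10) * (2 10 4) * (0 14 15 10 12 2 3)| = |(0 14 13 6 7 4 15 10 3)(2 12)| = 18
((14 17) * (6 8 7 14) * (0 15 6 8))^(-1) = [6, 1, 2, 3, 4, 5, 15, 8, 17, 9, 10, 11, 12, 13, 7, 0, 16, 14] = (0 6 15)(7 8 17 14)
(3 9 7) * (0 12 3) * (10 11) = (0 12 3 9 7)(10 11) = [12, 1, 2, 9, 4, 5, 6, 0, 8, 7, 11, 10, 3]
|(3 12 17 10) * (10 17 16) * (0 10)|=|(17)(0 10 3 12 16)|=5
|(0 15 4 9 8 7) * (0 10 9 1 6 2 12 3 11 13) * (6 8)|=|(0 15 4 1 8 7 10 9 6 2 12 3 11 13)|=14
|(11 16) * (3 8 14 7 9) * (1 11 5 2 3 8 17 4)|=8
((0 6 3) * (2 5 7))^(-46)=(0 3 6)(2 7 5)=[3, 1, 7, 6, 4, 2, 0, 5]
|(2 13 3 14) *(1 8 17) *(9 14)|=|(1 8 17)(2 13 3 9 14)|=15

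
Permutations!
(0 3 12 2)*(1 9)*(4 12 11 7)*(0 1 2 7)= [3, 9, 1, 11, 12, 5, 6, 4, 8, 2, 10, 0, 7]= (0 3 11)(1 9 2)(4 12 7)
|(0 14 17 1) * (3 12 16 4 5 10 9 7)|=8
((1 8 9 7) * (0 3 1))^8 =(0 1 9)(3 8 7) =[1, 9, 2, 8, 4, 5, 6, 3, 7, 0]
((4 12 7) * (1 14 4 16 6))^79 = (1 4 7 6 14 12 16) = [0, 4, 2, 3, 7, 5, 14, 6, 8, 9, 10, 11, 16, 13, 12, 15, 1]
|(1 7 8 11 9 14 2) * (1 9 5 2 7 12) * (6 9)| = |(1 12)(2 6 9 14 7 8 11 5)| = 8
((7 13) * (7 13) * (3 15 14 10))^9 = (3 15 14 10) = [0, 1, 2, 15, 4, 5, 6, 7, 8, 9, 3, 11, 12, 13, 10, 14]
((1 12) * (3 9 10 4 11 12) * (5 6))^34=(1 12 11 4 10 9 3)=[0, 12, 2, 1, 10, 5, 6, 7, 8, 3, 9, 4, 11]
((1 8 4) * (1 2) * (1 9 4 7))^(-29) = (1 8 7)(2 9 4) = [0, 8, 9, 3, 2, 5, 6, 1, 7, 4]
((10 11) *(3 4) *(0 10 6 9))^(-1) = [9, 1, 2, 4, 3, 5, 11, 7, 8, 6, 0, 10] = (0 9 6 11 10)(3 4)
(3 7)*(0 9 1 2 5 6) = [9, 2, 5, 7, 4, 6, 0, 3, 8, 1] = (0 9 1 2 5 6)(3 7)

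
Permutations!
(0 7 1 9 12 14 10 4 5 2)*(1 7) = (0 1 9 12 14 10 4 5 2) = [1, 9, 0, 3, 5, 2, 6, 7, 8, 12, 4, 11, 14, 13, 10]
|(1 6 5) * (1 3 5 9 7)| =4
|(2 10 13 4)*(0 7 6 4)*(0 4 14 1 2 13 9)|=|(0 7 6 14 1 2 10 9)(4 13)|=8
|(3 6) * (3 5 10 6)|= 3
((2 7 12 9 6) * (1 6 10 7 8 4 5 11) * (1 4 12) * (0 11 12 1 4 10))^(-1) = (0 9 12 5 4 7 10 11)(1 8 2 6) = [9, 8, 6, 3, 7, 4, 1, 10, 2, 12, 11, 0, 5]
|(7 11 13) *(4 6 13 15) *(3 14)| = |(3 14)(4 6 13 7 11 15)| = 6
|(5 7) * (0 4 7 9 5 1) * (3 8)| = |(0 4 7 1)(3 8)(5 9)| = 4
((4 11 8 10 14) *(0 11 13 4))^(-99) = [11, 1, 2, 3, 13, 5, 6, 7, 10, 9, 14, 8, 12, 4, 0] = (0 11 8 10 14)(4 13)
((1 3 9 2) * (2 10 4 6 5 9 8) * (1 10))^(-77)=(1 10 9 2 5 8 6 3 4)=[0, 10, 5, 4, 1, 8, 3, 7, 6, 2, 9]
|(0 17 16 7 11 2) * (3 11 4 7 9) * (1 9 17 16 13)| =18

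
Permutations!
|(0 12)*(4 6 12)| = 4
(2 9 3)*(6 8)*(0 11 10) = [11, 1, 9, 2, 4, 5, 8, 7, 6, 3, 0, 10] = (0 11 10)(2 9 3)(6 8)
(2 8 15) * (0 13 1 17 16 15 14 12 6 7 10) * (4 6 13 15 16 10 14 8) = (0 15 2 4 6 7 14 12 13 1 17 10) = [15, 17, 4, 3, 6, 5, 7, 14, 8, 9, 0, 11, 13, 1, 12, 2, 16, 10]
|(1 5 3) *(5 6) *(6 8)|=|(1 8 6 5 3)|=5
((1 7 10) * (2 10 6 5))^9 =(1 5)(2 7)(6 10) =[0, 5, 7, 3, 4, 1, 10, 2, 8, 9, 6]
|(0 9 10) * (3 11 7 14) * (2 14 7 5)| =15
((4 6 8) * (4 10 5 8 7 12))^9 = [0, 1, 2, 3, 6, 5, 7, 12, 8, 9, 10, 11, 4] = (4 6 7 12)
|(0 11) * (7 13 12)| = 6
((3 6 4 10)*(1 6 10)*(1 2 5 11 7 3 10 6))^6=[0, 1, 4, 7, 6, 2, 3, 11, 8, 9, 10, 5]=(2 4 6 3 7 11 5)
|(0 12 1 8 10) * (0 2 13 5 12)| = 7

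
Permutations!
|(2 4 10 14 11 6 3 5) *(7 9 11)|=10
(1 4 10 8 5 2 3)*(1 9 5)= (1 4 10 8)(2 3 9 5)= [0, 4, 3, 9, 10, 2, 6, 7, 1, 5, 8]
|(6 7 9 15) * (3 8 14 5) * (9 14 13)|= |(3 8 13 9 15 6 7 14 5)|= 9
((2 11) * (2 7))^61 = (2 11 7) = [0, 1, 11, 3, 4, 5, 6, 2, 8, 9, 10, 7]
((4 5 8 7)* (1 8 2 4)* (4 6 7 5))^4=[0, 6, 8, 3, 4, 1, 5, 2, 7]=(1 6 5)(2 8 7)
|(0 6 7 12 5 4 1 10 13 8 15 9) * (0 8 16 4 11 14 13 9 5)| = 44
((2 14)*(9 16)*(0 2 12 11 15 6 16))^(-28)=(0 9 16 6 15 11 12 14 2)=[9, 1, 0, 3, 4, 5, 15, 7, 8, 16, 10, 12, 14, 13, 2, 11, 6]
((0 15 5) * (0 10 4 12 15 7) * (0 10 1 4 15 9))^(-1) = (0 9 12 4 1 5 15 10 7) = [9, 5, 2, 3, 1, 15, 6, 0, 8, 12, 7, 11, 4, 13, 14, 10]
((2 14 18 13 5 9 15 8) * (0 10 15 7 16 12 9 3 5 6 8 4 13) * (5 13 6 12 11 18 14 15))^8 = (0 16 12 5 18 7 13 10 11 9 3)(2 6 15 8 4) = [16, 1, 6, 0, 2, 18, 15, 13, 4, 3, 11, 9, 5, 10, 14, 8, 12, 17, 7]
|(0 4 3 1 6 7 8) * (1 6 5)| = |(0 4 3 6 7 8)(1 5)| = 6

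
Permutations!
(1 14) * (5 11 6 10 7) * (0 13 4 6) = (0 13 4 6 10 7 5 11)(1 14) = [13, 14, 2, 3, 6, 11, 10, 5, 8, 9, 7, 0, 12, 4, 1]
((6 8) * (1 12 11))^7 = (1 12 11)(6 8) = [0, 12, 2, 3, 4, 5, 8, 7, 6, 9, 10, 1, 11]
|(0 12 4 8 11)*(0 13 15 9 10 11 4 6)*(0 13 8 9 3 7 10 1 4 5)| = 33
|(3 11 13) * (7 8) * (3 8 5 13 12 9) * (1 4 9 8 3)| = 21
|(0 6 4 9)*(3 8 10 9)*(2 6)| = 8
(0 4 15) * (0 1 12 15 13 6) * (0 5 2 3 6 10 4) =[0, 12, 3, 6, 13, 2, 5, 7, 8, 9, 4, 11, 15, 10, 14, 1] =(1 12 15)(2 3 6 5)(4 13 10)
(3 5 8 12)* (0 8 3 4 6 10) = (0 8 12 4 6 10)(3 5) = [8, 1, 2, 5, 6, 3, 10, 7, 12, 9, 0, 11, 4]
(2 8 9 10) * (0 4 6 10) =(0 4 6 10 2 8 9) =[4, 1, 8, 3, 6, 5, 10, 7, 9, 0, 2]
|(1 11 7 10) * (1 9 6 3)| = |(1 11 7 10 9 6 3)| = 7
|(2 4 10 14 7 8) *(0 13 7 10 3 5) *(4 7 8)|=|(0 13 8 2 7 4 3 5)(10 14)|=8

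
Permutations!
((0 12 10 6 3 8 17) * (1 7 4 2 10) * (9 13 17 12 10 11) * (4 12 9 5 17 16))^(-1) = (0 17 5 11 2 4 16 13 9 8 3 6 10)(1 12 7) = [17, 12, 4, 6, 16, 11, 10, 1, 3, 8, 0, 2, 7, 9, 14, 15, 13, 5]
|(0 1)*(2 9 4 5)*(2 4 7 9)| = 2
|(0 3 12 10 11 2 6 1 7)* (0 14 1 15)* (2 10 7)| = |(0 3 12 7 14 1 2 6 15)(10 11)| = 18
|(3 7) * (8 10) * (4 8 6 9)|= 10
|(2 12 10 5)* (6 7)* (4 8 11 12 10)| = |(2 10 5)(4 8 11 12)(6 7)| = 12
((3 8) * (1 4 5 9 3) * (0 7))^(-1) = (0 7)(1 8 3 9 5 4) = [7, 8, 2, 9, 1, 4, 6, 0, 3, 5]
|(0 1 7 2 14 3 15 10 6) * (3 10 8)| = 21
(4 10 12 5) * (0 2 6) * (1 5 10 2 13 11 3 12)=(0 13 11 3 12 10 1 5 4 2 6)=[13, 5, 6, 12, 2, 4, 0, 7, 8, 9, 1, 3, 10, 11]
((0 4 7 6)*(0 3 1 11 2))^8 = (11) = [0, 1, 2, 3, 4, 5, 6, 7, 8, 9, 10, 11]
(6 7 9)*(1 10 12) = (1 10 12)(6 7 9) = [0, 10, 2, 3, 4, 5, 7, 9, 8, 6, 12, 11, 1]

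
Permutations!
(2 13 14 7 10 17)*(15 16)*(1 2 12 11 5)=(1 2 13 14 7 10 17 12 11 5)(15 16)=[0, 2, 13, 3, 4, 1, 6, 10, 8, 9, 17, 5, 11, 14, 7, 16, 15, 12]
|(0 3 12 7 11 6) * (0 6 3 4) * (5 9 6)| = 12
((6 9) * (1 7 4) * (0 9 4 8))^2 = (0 6 1 8 9 4 7) = [6, 8, 2, 3, 7, 5, 1, 0, 9, 4]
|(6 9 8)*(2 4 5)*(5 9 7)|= 7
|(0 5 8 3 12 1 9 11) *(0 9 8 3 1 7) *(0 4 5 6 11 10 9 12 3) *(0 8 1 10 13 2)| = 12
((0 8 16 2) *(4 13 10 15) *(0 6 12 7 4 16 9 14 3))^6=(0 8 9 14 3)(2 10 7)(4 6 15)(12 16 13)=[8, 1, 10, 0, 6, 5, 15, 2, 9, 14, 7, 11, 16, 12, 3, 4, 13]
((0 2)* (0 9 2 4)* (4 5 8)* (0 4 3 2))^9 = (0 3)(2 5)(8 9) = [3, 1, 5, 0, 4, 2, 6, 7, 9, 8]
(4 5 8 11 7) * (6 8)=(4 5 6 8 11 7)=[0, 1, 2, 3, 5, 6, 8, 4, 11, 9, 10, 7]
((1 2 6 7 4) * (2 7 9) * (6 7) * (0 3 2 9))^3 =(9)(0 7 6 2 1 3 4) =[7, 3, 1, 4, 0, 5, 2, 6, 8, 9]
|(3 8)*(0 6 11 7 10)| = 10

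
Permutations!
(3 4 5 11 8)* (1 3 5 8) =(1 3 4 8 5 11) =[0, 3, 2, 4, 8, 11, 6, 7, 5, 9, 10, 1]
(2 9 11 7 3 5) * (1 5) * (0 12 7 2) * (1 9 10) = [12, 5, 10, 9, 4, 0, 6, 3, 8, 11, 1, 2, 7] = (0 12 7 3 9 11 2 10 1 5)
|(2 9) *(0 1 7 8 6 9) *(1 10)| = |(0 10 1 7 8 6 9 2)| = 8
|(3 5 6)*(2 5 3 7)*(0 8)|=|(0 8)(2 5 6 7)|=4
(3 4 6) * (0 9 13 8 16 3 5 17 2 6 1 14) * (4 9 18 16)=(0 18 16 3 9 13 8 4 1 14)(2 6 5 17)=[18, 14, 6, 9, 1, 17, 5, 7, 4, 13, 10, 11, 12, 8, 0, 15, 3, 2, 16]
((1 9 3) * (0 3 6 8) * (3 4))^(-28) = [0, 1, 2, 3, 4, 5, 6, 7, 8, 9] = (9)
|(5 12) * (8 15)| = 2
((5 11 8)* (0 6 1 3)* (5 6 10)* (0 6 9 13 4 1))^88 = [0, 1, 2, 3, 4, 5, 6, 7, 8, 9, 10, 11, 12, 13] = (13)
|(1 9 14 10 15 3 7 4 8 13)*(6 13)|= 11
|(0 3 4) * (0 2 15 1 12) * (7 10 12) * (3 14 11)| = |(0 14 11 3 4 2 15 1 7 10 12)| = 11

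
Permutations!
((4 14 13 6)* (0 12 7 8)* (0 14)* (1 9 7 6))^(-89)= (0 4 6 12)(1 9 7 8 14 13)= [4, 9, 2, 3, 6, 5, 12, 8, 14, 7, 10, 11, 0, 1, 13]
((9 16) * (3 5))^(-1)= (3 5)(9 16)= [0, 1, 2, 5, 4, 3, 6, 7, 8, 16, 10, 11, 12, 13, 14, 15, 9]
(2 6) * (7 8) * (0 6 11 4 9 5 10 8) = (0 6 2 11 4 9 5 10 8 7) = [6, 1, 11, 3, 9, 10, 2, 0, 7, 5, 8, 4]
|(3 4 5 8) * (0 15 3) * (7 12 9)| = |(0 15 3 4 5 8)(7 12 9)| = 6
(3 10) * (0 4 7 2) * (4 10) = [10, 1, 0, 4, 7, 5, 6, 2, 8, 9, 3] = (0 10 3 4 7 2)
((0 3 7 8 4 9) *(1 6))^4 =(0 4 7)(3 9 8) =[4, 1, 2, 9, 7, 5, 6, 0, 3, 8]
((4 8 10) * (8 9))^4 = (10) = [0, 1, 2, 3, 4, 5, 6, 7, 8, 9, 10]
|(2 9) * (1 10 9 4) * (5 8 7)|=|(1 10 9 2 4)(5 8 7)|=15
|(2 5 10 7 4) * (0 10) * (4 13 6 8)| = |(0 10 7 13 6 8 4 2 5)| = 9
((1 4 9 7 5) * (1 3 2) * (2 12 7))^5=[0, 4, 1, 12, 9, 3, 6, 5, 8, 2, 10, 11, 7]=(1 4 9 2)(3 12 7 5)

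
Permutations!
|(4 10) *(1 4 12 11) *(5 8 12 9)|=8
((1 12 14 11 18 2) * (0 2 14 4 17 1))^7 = (0 2)(1 17 4 12)(11 18 14) = [2, 17, 0, 3, 12, 5, 6, 7, 8, 9, 10, 18, 1, 13, 11, 15, 16, 4, 14]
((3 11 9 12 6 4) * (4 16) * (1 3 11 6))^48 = [0, 1, 2, 3, 4, 5, 6, 7, 8, 9, 10, 11, 12, 13, 14, 15, 16] = (16)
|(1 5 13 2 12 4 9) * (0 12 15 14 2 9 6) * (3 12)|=60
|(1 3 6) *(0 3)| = |(0 3 6 1)| = 4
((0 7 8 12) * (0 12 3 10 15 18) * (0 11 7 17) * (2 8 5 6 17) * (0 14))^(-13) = (18) = [0, 1, 2, 3, 4, 5, 6, 7, 8, 9, 10, 11, 12, 13, 14, 15, 16, 17, 18]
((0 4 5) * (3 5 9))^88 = (0 3 4 5 9) = [3, 1, 2, 4, 5, 9, 6, 7, 8, 0]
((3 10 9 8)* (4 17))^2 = (17)(3 9)(8 10) = [0, 1, 2, 9, 4, 5, 6, 7, 10, 3, 8, 11, 12, 13, 14, 15, 16, 17]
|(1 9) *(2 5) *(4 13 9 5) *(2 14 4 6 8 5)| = |(1 2 6 8 5 14 4 13 9)| = 9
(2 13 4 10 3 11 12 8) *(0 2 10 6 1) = (0 2 13 4 6 1)(3 11 12 8 10) = [2, 0, 13, 11, 6, 5, 1, 7, 10, 9, 3, 12, 8, 4]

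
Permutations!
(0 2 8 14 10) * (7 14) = (0 2 8 7 14 10) = [2, 1, 8, 3, 4, 5, 6, 14, 7, 9, 0, 11, 12, 13, 10]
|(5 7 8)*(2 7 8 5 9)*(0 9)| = |(0 9 2 7 5 8)| = 6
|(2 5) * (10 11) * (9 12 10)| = |(2 5)(9 12 10 11)| = 4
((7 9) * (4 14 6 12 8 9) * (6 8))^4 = [0, 1, 2, 3, 7, 5, 6, 9, 14, 8, 10, 11, 12, 13, 4] = (4 7 9 8 14)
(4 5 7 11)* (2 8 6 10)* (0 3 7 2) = (0 3 7 11 4 5 2 8 6 10) = [3, 1, 8, 7, 5, 2, 10, 11, 6, 9, 0, 4]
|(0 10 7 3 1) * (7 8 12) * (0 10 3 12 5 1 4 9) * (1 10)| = |(0 3 4 9)(5 10 8)(7 12)| = 12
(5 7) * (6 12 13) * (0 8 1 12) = (0 8 1 12 13 6)(5 7) = [8, 12, 2, 3, 4, 7, 0, 5, 1, 9, 10, 11, 13, 6]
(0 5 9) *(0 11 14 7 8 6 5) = [0, 1, 2, 3, 4, 9, 5, 8, 6, 11, 10, 14, 12, 13, 7] = (5 9 11 14 7 8 6)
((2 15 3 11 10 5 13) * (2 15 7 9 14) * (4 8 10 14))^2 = (2 9 8 5 15 11)(3 14 7 4 10 13) = [0, 1, 9, 14, 10, 15, 6, 4, 5, 8, 13, 2, 12, 3, 7, 11]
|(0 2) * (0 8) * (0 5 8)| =|(0 2)(5 8)| =2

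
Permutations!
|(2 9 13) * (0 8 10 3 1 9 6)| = 9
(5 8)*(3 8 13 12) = (3 8 5 13 12) = [0, 1, 2, 8, 4, 13, 6, 7, 5, 9, 10, 11, 3, 12]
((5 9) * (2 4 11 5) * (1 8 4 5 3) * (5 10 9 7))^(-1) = (1 3 11 4 8)(2 9 10)(5 7) = [0, 3, 9, 11, 8, 7, 6, 5, 1, 10, 2, 4]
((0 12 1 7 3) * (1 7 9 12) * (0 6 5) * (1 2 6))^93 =(0 2 6 5)(1 7 9 3 12) =[2, 7, 6, 12, 4, 0, 5, 9, 8, 3, 10, 11, 1]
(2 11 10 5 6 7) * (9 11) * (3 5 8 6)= (2 9 11 10 8 6 7)(3 5)= [0, 1, 9, 5, 4, 3, 7, 2, 6, 11, 8, 10]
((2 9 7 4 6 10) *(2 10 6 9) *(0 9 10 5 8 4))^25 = (0 9 7)(4 10 5 8) = [9, 1, 2, 3, 10, 8, 6, 0, 4, 7, 5]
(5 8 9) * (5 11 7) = (5 8 9 11 7) = [0, 1, 2, 3, 4, 8, 6, 5, 9, 11, 10, 7]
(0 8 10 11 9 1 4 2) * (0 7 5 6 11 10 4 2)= [8, 2, 7, 3, 0, 6, 11, 5, 4, 1, 10, 9]= (0 8 4)(1 2 7 5 6 11 9)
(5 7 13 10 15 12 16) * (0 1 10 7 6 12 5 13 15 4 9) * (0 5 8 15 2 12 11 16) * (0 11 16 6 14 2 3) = (0 1 10 4 9 5 14 2 12 11 6 16 13 7 3)(8 15) = [1, 10, 12, 0, 9, 14, 16, 3, 15, 5, 4, 6, 11, 7, 2, 8, 13]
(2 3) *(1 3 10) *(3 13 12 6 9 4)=(1 13 12 6 9 4 3 2 10)=[0, 13, 10, 2, 3, 5, 9, 7, 8, 4, 1, 11, 6, 12]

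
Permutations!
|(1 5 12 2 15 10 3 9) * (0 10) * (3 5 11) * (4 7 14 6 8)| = 60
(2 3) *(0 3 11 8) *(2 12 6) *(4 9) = (0 3 12 6 2 11 8)(4 9) = [3, 1, 11, 12, 9, 5, 2, 7, 0, 4, 10, 8, 6]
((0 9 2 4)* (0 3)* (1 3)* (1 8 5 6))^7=(0 1 5 4 9 3 6 8 2)=[1, 5, 0, 6, 9, 4, 8, 7, 2, 3]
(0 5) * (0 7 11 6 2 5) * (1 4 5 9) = (1 4 5 7 11 6 2 9) = [0, 4, 9, 3, 5, 7, 2, 11, 8, 1, 10, 6]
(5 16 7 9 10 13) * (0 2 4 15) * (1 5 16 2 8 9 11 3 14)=(0 8 9 10 13 16 7 11 3 14 1 5 2 4 15)=[8, 5, 4, 14, 15, 2, 6, 11, 9, 10, 13, 3, 12, 16, 1, 0, 7]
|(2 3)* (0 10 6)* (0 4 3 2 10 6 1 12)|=7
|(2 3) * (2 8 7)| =|(2 3 8 7)| =4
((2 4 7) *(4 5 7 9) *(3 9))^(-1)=(2 7 5)(3 4 9)=[0, 1, 7, 4, 9, 2, 6, 5, 8, 3]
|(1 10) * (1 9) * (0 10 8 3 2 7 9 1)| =|(0 10 1 8 3 2 7 9)| =8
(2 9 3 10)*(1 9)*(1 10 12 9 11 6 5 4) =(1 11 6 5 4)(2 10)(3 12 9) =[0, 11, 10, 12, 1, 4, 5, 7, 8, 3, 2, 6, 9]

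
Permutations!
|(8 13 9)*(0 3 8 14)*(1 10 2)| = |(0 3 8 13 9 14)(1 10 2)| = 6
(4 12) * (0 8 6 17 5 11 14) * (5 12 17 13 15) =[8, 1, 2, 3, 17, 11, 13, 7, 6, 9, 10, 14, 4, 15, 0, 5, 16, 12] =(0 8 6 13 15 5 11 14)(4 17 12)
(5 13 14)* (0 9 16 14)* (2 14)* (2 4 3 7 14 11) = (0 9 16 4 3 7 14 5 13)(2 11) = [9, 1, 11, 7, 3, 13, 6, 14, 8, 16, 10, 2, 12, 0, 5, 15, 4]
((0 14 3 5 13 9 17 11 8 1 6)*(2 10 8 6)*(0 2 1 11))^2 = (0 3 13 17 14 5 9)(2 8 6 10 11) = [3, 1, 8, 13, 4, 9, 10, 7, 6, 0, 11, 2, 12, 17, 5, 15, 16, 14]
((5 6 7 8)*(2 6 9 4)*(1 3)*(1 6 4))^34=(1 9 5 8 7 6 3)=[0, 9, 2, 1, 4, 8, 3, 6, 7, 5]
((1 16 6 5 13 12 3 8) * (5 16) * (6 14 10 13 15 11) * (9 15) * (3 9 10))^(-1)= [0, 8, 2, 14, 4, 1, 11, 7, 3, 12, 5, 15, 13, 10, 16, 9, 6]= (1 8 3 14 16 6 11 15 9 12 13 10 5)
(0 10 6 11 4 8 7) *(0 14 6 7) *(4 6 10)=(0 4 8)(6 11)(7 14 10)=[4, 1, 2, 3, 8, 5, 11, 14, 0, 9, 7, 6, 12, 13, 10]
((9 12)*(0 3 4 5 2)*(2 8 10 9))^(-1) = [2, 1, 12, 0, 3, 4, 6, 7, 5, 10, 8, 11, 9] = (0 2 12 9 10 8 5 4 3)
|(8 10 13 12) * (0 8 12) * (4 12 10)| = 6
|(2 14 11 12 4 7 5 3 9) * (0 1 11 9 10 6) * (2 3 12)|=|(0 1 11 2 14 9 3 10 6)(4 7 5 12)|=36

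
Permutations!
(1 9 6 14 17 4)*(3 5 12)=(1 9 6 14 17 4)(3 5 12)=[0, 9, 2, 5, 1, 12, 14, 7, 8, 6, 10, 11, 3, 13, 17, 15, 16, 4]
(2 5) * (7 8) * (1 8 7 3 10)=(1 8 3 10)(2 5)=[0, 8, 5, 10, 4, 2, 6, 7, 3, 9, 1]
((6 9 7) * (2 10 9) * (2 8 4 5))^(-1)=(2 5 4 8 6 7 9 10)=[0, 1, 5, 3, 8, 4, 7, 9, 6, 10, 2]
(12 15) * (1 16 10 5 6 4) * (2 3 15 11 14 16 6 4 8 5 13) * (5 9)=(1 6 8 9 5 4)(2 3 15 12 11 14 16 10 13)=[0, 6, 3, 15, 1, 4, 8, 7, 9, 5, 13, 14, 11, 2, 16, 12, 10]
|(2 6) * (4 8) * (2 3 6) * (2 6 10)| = 4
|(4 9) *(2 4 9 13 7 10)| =|(2 4 13 7 10)| =5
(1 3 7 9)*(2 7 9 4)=[0, 3, 7, 9, 2, 5, 6, 4, 8, 1]=(1 3 9)(2 7 4)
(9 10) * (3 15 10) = (3 15 10 9) = [0, 1, 2, 15, 4, 5, 6, 7, 8, 3, 9, 11, 12, 13, 14, 10]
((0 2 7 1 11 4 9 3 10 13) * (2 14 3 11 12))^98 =(0 10 14 13 3)(1 2)(4 11 9)(7 12) =[10, 2, 1, 0, 11, 5, 6, 12, 8, 4, 14, 9, 7, 3, 13]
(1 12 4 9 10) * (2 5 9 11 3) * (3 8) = (1 12 4 11 8 3 2 5 9 10) = [0, 12, 5, 2, 11, 9, 6, 7, 3, 10, 1, 8, 4]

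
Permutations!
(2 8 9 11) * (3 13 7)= (2 8 9 11)(3 13 7)= [0, 1, 8, 13, 4, 5, 6, 3, 9, 11, 10, 2, 12, 7]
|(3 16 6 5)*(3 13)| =5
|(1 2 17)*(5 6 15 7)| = 12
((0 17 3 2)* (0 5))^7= (0 3 5 17 2)= [3, 1, 0, 5, 4, 17, 6, 7, 8, 9, 10, 11, 12, 13, 14, 15, 16, 2]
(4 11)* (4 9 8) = (4 11 9 8) = [0, 1, 2, 3, 11, 5, 6, 7, 4, 8, 10, 9]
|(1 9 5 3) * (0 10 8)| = |(0 10 8)(1 9 5 3)| = 12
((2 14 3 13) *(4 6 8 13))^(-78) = (2 13 8 6 4 3 14) = [0, 1, 13, 14, 3, 5, 4, 7, 6, 9, 10, 11, 12, 8, 2]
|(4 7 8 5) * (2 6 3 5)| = |(2 6 3 5 4 7 8)| = 7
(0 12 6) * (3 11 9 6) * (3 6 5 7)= [12, 1, 2, 11, 4, 7, 0, 3, 8, 5, 10, 9, 6]= (0 12 6)(3 11 9 5 7)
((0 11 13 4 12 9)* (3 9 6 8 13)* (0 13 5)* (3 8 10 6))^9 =(0 11 8 5)(3 12 4 13 9)(6 10) =[11, 1, 2, 12, 13, 0, 10, 7, 5, 3, 6, 8, 4, 9]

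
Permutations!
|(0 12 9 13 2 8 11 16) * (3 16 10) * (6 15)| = |(0 12 9 13 2 8 11 10 3 16)(6 15)| = 10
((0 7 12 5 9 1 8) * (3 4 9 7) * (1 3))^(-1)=(0 8 1)(3 9 4)(5 12 7)=[8, 0, 2, 9, 3, 12, 6, 5, 1, 4, 10, 11, 7]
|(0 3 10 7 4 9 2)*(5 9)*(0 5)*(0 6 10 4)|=6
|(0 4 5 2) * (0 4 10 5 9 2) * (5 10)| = |(10)(0 5)(2 4 9)| = 6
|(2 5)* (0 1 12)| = |(0 1 12)(2 5)| = 6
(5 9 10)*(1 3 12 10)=[0, 3, 2, 12, 4, 9, 6, 7, 8, 1, 5, 11, 10]=(1 3 12 10 5 9)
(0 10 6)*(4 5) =(0 10 6)(4 5) =[10, 1, 2, 3, 5, 4, 0, 7, 8, 9, 6]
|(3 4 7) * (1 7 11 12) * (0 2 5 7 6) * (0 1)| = 8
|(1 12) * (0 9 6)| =6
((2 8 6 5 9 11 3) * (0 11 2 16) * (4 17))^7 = (0 16 3 11)(2 6 9 8 5)(4 17) = [16, 1, 6, 11, 17, 2, 9, 7, 5, 8, 10, 0, 12, 13, 14, 15, 3, 4]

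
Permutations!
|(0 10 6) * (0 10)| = |(6 10)| = 2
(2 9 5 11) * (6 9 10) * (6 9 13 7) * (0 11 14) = [11, 1, 10, 3, 4, 14, 13, 6, 8, 5, 9, 2, 12, 7, 0] = (0 11 2 10 9 5 14)(6 13 7)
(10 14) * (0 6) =(0 6)(10 14) =[6, 1, 2, 3, 4, 5, 0, 7, 8, 9, 14, 11, 12, 13, 10]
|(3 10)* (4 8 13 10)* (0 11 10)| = 7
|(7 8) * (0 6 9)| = 6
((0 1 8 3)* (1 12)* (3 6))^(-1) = (0 3 6 8 1 12) = [3, 12, 2, 6, 4, 5, 8, 7, 1, 9, 10, 11, 0]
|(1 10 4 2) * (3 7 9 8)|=4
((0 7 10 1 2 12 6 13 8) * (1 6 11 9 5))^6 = (13) = [0, 1, 2, 3, 4, 5, 6, 7, 8, 9, 10, 11, 12, 13]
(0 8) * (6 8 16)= (0 16 6 8)= [16, 1, 2, 3, 4, 5, 8, 7, 0, 9, 10, 11, 12, 13, 14, 15, 6]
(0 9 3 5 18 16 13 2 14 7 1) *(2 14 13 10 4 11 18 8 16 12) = (0 9 3 5 8 16 10 4 11 18 12 2 13 14 7 1) = [9, 0, 13, 5, 11, 8, 6, 1, 16, 3, 4, 18, 2, 14, 7, 15, 10, 17, 12]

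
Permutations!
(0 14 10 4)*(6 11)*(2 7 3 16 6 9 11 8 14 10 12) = (0 10 4)(2 7 3 16 6 8 14 12)(9 11) = [10, 1, 7, 16, 0, 5, 8, 3, 14, 11, 4, 9, 2, 13, 12, 15, 6]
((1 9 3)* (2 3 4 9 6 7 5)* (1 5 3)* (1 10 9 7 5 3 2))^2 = (1 5 6)(2 9 7 10 4) = [0, 5, 9, 3, 2, 6, 1, 10, 8, 7, 4]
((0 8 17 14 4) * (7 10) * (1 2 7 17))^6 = (0 17 2)(1 4 10)(7 8 14) = [17, 4, 0, 3, 10, 5, 6, 8, 14, 9, 1, 11, 12, 13, 7, 15, 16, 2]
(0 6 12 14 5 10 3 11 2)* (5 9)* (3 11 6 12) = (0 12 14 9 5 10 11 2)(3 6) = [12, 1, 0, 6, 4, 10, 3, 7, 8, 5, 11, 2, 14, 13, 9]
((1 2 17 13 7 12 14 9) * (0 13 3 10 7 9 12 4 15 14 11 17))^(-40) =(3 14 10 12 7 11 4 17 15) =[0, 1, 2, 14, 17, 5, 6, 11, 8, 9, 12, 4, 7, 13, 10, 3, 16, 15]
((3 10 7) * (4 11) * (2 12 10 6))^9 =(2 7)(3 12)(4 11)(6 10) =[0, 1, 7, 12, 11, 5, 10, 2, 8, 9, 6, 4, 3]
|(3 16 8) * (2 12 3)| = |(2 12 3 16 8)| = 5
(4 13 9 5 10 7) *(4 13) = (5 10 7 13 9) = [0, 1, 2, 3, 4, 10, 6, 13, 8, 5, 7, 11, 12, 9]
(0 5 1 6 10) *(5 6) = (0 6 10)(1 5) = [6, 5, 2, 3, 4, 1, 10, 7, 8, 9, 0]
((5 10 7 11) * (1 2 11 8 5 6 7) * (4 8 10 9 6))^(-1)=(1 10 7 6 9 5 8 4 11 2)=[0, 10, 1, 3, 11, 8, 9, 6, 4, 5, 7, 2]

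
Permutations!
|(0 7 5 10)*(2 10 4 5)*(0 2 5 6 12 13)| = |(0 7 5 4 6 12 13)(2 10)| = 14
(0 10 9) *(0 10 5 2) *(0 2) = (0 5)(9 10) = [5, 1, 2, 3, 4, 0, 6, 7, 8, 10, 9]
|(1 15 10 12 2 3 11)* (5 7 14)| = |(1 15 10 12 2 3 11)(5 7 14)| = 21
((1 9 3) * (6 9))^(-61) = (1 3 9 6) = [0, 3, 2, 9, 4, 5, 1, 7, 8, 6]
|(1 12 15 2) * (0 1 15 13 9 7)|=6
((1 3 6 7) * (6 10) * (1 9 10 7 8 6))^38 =(1 9 3 10 7) =[0, 9, 2, 10, 4, 5, 6, 1, 8, 3, 7]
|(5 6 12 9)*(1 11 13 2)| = |(1 11 13 2)(5 6 12 9)| = 4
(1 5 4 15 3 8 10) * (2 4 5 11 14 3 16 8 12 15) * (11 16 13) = [0, 16, 4, 12, 2, 5, 6, 7, 10, 9, 1, 14, 15, 11, 3, 13, 8] = (1 16 8 10)(2 4)(3 12 15 13 11 14)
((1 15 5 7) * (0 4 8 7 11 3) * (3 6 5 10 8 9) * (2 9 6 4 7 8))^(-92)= (0 10)(1 9)(2 7)(3 15)= [10, 9, 7, 15, 4, 5, 6, 2, 8, 1, 0, 11, 12, 13, 14, 3]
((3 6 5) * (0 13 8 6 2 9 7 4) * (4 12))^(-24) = (0 12 9 3 6 13 4 7 2 5 8) = [12, 1, 5, 6, 7, 8, 13, 2, 0, 3, 10, 11, 9, 4]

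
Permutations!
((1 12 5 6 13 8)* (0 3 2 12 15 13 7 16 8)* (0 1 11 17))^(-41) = (0 12 7 11 3 5 16 17 2 6 8)(1 15 13) = [12, 15, 6, 5, 4, 16, 8, 11, 0, 9, 10, 3, 7, 1, 14, 13, 17, 2]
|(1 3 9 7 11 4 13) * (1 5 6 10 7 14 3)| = |(3 9 14)(4 13 5 6 10 7 11)| = 21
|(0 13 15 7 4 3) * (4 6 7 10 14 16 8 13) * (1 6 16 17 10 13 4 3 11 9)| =|(0 3)(1 6 7 16 8 4 11 9)(10 14 17)(13 15)| =24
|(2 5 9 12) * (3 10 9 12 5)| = |(2 3 10 9 5 12)| = 6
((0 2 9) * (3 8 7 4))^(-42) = [0, 1, 2, 7, 8, 5, 6, 3, 4, 9] = (9)(3 7)(4 8)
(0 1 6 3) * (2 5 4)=(0 1 6 3)(2 5 4)=[1, 6, 5, 0, 2, 4, 3]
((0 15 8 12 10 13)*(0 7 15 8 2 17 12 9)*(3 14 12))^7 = [8, 1, 7, 2, 4, 5, 6, 10, 9, 0, 14, 11, 3, 12, 17, 13, 16, 15] = (0 8 9)(2 7 10 14 17 15 13 12 3)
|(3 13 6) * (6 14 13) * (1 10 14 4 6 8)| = |(1 10 14 13 4 6 3 8)| = 8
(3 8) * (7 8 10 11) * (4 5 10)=(3 4 5 10 11 7 8)=[0, 1, 2, 4, 5, 10, 6, 8, 3, 9, 11, 7]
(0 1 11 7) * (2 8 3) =[1, 11, 8, 2, 4, 5, 6, 0, 3, 9, 10, 7] =(0 1 11 7)(2 8 3)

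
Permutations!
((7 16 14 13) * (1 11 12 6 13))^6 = (1 16 13 12)(6 11 14 7) = [0, 16, 2, 3, 4, 5, 11, 6, 8, 9, 10, 14, 1, 12, 7, 15, 13]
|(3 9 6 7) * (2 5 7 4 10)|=|(2 5 7 3 9 6 4 10)|=8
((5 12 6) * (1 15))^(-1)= (1 15)(5 6 12)= [0, 15, 2, 3, 4, 6, 12, 7, 8, 9, 10, 11, 5, 13, 14, 1]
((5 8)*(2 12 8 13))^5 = (13) = [0, 1, 2, 3, 4, 5, 6, 7, 8, 9, 10, 11, 12, 13]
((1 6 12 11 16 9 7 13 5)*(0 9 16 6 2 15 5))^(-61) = (16)(0 13 7 9)(1 5 15 2)(6 11 12) = [13, 5, 1, 3, 4, 15, 11, 9, 8, 0, 10, 12, 6, 7, 14, 2, 16]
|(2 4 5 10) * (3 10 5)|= |(2 4 3 10)|= 4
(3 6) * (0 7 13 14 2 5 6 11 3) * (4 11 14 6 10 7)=[4, 1, 5, 14, 11, 10, 0, 13, 8, 9, 7, 3, 12, 6, 2]=(0 4 11 3 14 2 5 10 7 13 6)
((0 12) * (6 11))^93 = (0 12)(6 11) = [12, 1, 2, 3, 4, 5, 11, 7, 8, 9, 10, 6, 0]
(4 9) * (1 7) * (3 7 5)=(1 5 3 7)(4 9)=[0, 5, 2, 7, 9, 3, 6, 1, 8, 4]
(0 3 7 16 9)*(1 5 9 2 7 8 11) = [3, 5, 7, 8, 4, 9, 6, 16, 11, 0, 10, 1, 12, 13, 14, 15, 2] = (0 3 8 11 1 5 9)(2 7 16)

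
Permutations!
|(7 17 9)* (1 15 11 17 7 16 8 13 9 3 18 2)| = 28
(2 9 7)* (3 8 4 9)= (2 3 8 4 9 7)= [0, 1, 3, 8, 9, 5, 6, 2, 4, 7]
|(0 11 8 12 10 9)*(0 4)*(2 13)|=|(0 11 8 12 10 9 4)(2 13)|=14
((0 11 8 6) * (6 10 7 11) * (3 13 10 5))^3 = (0 6)(3 7 5 10 8 13 11) = [6, 1, 2, 7, 4, 10, 0, 5, 13, 9, 8, 3, 12, 11]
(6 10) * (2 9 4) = [0, 1, 9, 3, 2, 5, 10, 7, 8, 4, 6] = (2 9 4)(6 10)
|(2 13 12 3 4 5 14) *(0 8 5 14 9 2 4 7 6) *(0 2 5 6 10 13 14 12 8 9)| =30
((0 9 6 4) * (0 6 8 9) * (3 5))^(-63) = (3 5)(4 6)(8 9) = [0, 1, 2, 5, 6, 3, 4, 7, 9, 8]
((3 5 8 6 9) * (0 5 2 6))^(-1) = (0 8 5)(2 3 9 6) = [8, 1, 3, 9, 4, 0, 2, 7, 5, 6]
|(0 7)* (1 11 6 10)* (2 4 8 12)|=|(0 7)(1 11 6 10)(2 4 8 12)|=4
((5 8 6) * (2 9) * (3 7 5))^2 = [0, 1, 2, 5, 4, 6, 7, 8, 3, 9] = (9)(3 5 6 7 8)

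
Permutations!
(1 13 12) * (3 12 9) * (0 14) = (0 14)(1 13 9 3 12) = [14, 13, 2, 12, 4, 5, 6, 7, 8, 3, 10, 11, 1, 9, 0]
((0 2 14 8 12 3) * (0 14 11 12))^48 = (0 8 14 3 12 11 2) = [8, 1, 0, 12, 4, 5, 6, 7, 14, 9, 10, 2, 11, 13, 3]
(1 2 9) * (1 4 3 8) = [0, 2, 9, 8, 3, 5, 6, 7, 1, 4] = (1 2 9 4 3 8)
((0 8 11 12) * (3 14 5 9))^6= (0 11)(3 5)(8 12)(9 14)= [11, 1, 2, 5, 4, 3, 6, 7, 12, 14, 10, 0, 8, 13, 9]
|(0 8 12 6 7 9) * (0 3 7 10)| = 15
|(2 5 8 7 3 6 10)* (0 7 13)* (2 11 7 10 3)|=|(0 10 11 7 2 5 8 13)(3 6)|=8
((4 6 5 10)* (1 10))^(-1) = [0, 5, 2, 3, 10, 6, 4, 7, 8, 9, 1] = (1 5 6 4 10)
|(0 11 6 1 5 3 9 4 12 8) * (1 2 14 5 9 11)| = 6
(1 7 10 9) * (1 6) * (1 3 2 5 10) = (1 7)(2 5 10 9 6 3) = [0, 7, 5, 2, 4, 10, 3, 1, 8, 6, 9]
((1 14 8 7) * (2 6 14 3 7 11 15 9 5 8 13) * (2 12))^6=[0, 1, 6, 3, 4, 8, 14, 7, 11, 5, 10, 15, 2, 12, 13, 9]=(2 6 14 13 12)(5 8 11 15 9)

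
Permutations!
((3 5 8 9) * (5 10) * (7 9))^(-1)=(3 9 7 8 5 10)=[0, 1, 2, 9, 4, 10, 6, 8, 5, 7, 3]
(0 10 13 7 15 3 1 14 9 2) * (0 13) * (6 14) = [10, 6, 13, 1, 4, 5, 14, 15, 8, 2, 0, 11, 12, 7, 9, 3] = (0 10)(1 6 14 9 2 13 7 15 3)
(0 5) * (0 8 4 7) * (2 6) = (0 5 8 4 7)(2 6) = [5, 1, 6, 3, 7, 8, 2, 0, 4]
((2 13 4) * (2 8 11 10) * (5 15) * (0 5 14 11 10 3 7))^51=(0 15 11 7 5 14 3)(2 13 4 8 10)=[15, 1, 13, 0, 8, 14, 6, 5, 10, 9, 2, 7, 12, 4, 3, 11]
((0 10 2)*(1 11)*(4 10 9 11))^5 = (0 10 1 9 2 4 11) = [10, 9, 4, 3, 11, 5, 6, 7, 8, 2, 1, 0]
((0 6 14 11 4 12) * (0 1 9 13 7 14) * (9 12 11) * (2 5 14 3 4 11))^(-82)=(2 3 13 14)(4 7 9 5)=[0, 1, 3, 13, 7, 4, 6, 9, 8, 5, 10, 11, 12, 14, 2]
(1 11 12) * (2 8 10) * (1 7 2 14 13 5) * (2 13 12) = (1 11 2 8 10 14 12 7 13 5) = [0, 11, 8, 3, 4, 1, 6, 13, 10, 9, 14, 2, 7, 5, 12]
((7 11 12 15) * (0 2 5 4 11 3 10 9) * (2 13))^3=(0 5 12 3)(2 11 7 9)(4 15 10 13)=[5, 1, 11, 0, 15, 12, 6, 9, 8, 2, 13, 7, 3, 4, 14, 10]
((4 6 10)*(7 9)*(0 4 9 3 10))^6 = [0, 1, 2, 9, 4, 5, 6, 10, 8, 3, 7] = (3 9)(7 10)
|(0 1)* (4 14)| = |(0 1)(4 14)| = 2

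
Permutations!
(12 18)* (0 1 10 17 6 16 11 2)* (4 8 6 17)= (0 1 10 4 8 6 16 11 2)(12 18)= [1, 10, 0, 3, 8, 5, 16, 7, 6, 9, 4, 2, 18, 13, 14, 15, 11, 17, 12]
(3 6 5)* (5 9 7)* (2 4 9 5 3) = (2 4 9 7 3 6 5) = [0, 1, 4, 6, 9, 2, 5, 3, 8, 7]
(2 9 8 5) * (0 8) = [8, 1, 9, 3, 4, 2, 6, 7, 5, 0] = (0 8 5 2 9)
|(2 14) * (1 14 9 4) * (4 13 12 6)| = |(1 14 2 9 13 12 6 4)| = 8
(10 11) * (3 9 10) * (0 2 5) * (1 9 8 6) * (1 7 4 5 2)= (0 1 9 10 11 3 8 6 7 4 5)= [1, 9, 2, 8, 5, 0, 7, 4, 6, 10, 11, 3]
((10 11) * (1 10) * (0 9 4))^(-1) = (0 4 9)(1 11 10) = [4, 11, 2, 3, 9, 5, 6, 7, 8, 0, 1, 10]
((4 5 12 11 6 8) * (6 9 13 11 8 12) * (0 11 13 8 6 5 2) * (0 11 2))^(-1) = (13)(0 4 8 9 11 2)(6 12) = [4, 1, 0, 3, 8, 5, 12, 7, 9, 11, 10, 2, 6, 13]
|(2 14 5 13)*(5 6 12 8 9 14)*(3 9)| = |(2 5 13)(3 9 14 6 12 8)| = 6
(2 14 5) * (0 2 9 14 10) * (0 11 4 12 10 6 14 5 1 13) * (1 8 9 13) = (0 2 6 14 8 9 5 13)(4 12 10 11) = [2, 1, 6, 3, 12, 13, 14, 7, 9, 5, 11, 4, 10, 0, 8]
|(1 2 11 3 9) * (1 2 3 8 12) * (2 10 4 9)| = 6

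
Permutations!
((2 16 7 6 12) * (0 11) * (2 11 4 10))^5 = (0 7 4 6 10 12 2 11 16) = [7, 1, 11, 3, 6, 5, 10, 4, 8, 9, 12, 16, 2, 13, 14, 15, 0]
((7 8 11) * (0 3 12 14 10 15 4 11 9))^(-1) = (0 9 8 7 11 4 15 10 14 12 3) = [9, 1, 2, 0, 15, 5, 6, 11, 7, 8, 14, 4, 3, 13, 12, 10]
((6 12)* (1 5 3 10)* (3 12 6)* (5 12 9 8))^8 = (12)(5 8 9) = [0, 1, 2, 3, 4, 8, 6, 7, 9, 5, 10, 11, 12]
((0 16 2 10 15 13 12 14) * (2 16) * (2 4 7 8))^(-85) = (16)(0 10)(2 14)(4 15)(7 13)(8 12) = [10, 1, 14, 3, 15, 5, 6, 13, 12, 9, 0, 11, 8, 7, 2, 4, 16]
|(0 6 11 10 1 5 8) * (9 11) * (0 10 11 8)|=7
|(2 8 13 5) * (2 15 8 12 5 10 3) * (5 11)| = 9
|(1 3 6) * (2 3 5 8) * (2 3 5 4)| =7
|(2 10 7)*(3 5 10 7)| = 6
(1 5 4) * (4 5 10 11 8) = [0, 10, 2, 3, 1, 5, 6, 7, 4, 9, 11, 8] = (1 10 11 8 4)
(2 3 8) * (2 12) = (2 3 8 12) = [0, 1, 3, 8, 4, 5, 6, 7, 12, 9, 10, 11, 2]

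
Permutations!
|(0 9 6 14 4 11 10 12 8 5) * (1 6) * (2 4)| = |(0 9 1 6 14 2 4 11 10 12 8 5)| = 12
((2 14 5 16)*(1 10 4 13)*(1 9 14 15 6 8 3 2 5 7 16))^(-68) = (1 9 5 13 16 4 7 10 14)(2 6 3 15 8) = [0, 9, 6, 15, 7, 13, 3, 10, 2, 5, 14, 11, 12, 16, 1, 8, 4]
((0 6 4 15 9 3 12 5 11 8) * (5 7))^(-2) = (0 11 7 3 15 6 8 5 12 9 4) = [11, 1, 2, 15, 0, 12, 8, 3, 5, 4, 10, 7, 9, 13, 14, 6]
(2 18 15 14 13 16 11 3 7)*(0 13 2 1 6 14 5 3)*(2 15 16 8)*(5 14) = [13, 6, 18, 7, 4, 3, 5, 1, 2, 9, 10, 0, 12, 8, 15, 14, 11, 17, 16] = (0 13 8 2 18 16 11)(1 6 5 3 7)(14 15)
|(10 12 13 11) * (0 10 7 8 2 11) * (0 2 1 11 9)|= |(0 10 12 13 2 9)(1 11 7 8)|= 12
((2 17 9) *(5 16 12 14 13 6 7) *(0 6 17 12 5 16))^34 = (0 5 16 7 6)(2 17 14)(9 13 12) = [5, 1, 17, 3, 4, 16, 0, 6, 8, 13, 10, 11, 9, 12, 2, 15, 7, 14]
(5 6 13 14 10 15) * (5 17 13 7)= (5 6 7)(10 15 17 13 14)= [0, 1, 2, 3, 4, 6, 7, 5, 8, 9, 15, 11, 12, 14, 10, 17, 16, 13]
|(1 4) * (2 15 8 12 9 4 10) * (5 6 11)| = 24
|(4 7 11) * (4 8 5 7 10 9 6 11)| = 8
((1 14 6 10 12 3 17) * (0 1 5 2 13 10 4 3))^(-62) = (0 10 2 17 4 14)(1 12 13 5 3 6) = [10, 12, 17, 6, 14, 3, 1, 7, 8, 9, 2, 11, 13, 5, 0, 15, 16, 4]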